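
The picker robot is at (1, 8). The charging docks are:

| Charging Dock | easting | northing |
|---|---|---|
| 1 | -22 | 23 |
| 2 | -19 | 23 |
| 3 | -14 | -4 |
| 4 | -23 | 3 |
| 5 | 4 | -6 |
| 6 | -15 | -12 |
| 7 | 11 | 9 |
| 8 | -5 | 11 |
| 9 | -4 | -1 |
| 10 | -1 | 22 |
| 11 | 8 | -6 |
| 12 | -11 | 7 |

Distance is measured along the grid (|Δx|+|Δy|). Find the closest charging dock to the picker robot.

8

Distances from (1, 8):
1: |-23| + |15| = 23 + 15 = 38
2: |-20| + |15| = 20 + 15 = 35
3: |-15| + |-12| = 15 + 12 = 27
4: |-24| + |-5| = 24 + 5 = 29
5: |3| + |-14| = 3 + 14 = 17
6: |-16| + |-20| = 16 + 20 = 36
7: |10| + |1| = 10 + 1 = 11
8: |-6| + |3| = 6 + 3 = 9
9: |-5| + |-9| = 5 + 9 = 14
10: |-2| + |14| = 2 + 14 = 16
11: |7| + |-14| = 7 + 14 = 21
12: |-12| + |-1| = 12 + 1 = 13
Minimum: 8 at 9.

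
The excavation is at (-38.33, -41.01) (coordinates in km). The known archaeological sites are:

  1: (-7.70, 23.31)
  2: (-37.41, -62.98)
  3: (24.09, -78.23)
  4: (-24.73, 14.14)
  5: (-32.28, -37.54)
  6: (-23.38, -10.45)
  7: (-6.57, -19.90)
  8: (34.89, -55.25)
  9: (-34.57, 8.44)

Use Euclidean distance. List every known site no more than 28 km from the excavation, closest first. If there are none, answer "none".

5, 2

Distances from (-38.33, -41.01):
1: 71.24 km
2: 21.99 km
3: 72.67 km
4: 56.80 km
5: 6.97 km
6: 34.02 km
7: 38.14 km
8: 74.59 km
9: 49.59 km
Threshold 28 km: 5 (6.97 km), 2 (21.99 km) are within range.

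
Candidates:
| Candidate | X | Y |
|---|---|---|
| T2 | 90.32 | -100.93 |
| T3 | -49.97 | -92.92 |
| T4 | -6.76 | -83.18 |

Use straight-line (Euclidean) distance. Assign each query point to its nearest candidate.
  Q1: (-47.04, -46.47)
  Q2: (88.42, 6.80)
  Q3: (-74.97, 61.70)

Q1 at (-47.04, -46.47):
  T2: 147.76
  T3: 46.54
  T4: 54.50
  → nearest: T3 (46.54)
Q2 at (88.42, 6.80):
  T2: 107.75
  T3: 170.58
  T4: 130.98
  → nearest: T2 (107.75)
Q3 at (-74.97, 61.70):
  T2: 231.88
  T3: 156.63
  T4: 160.13
  → nearest: T3 (156.63)

Q1→T3; Q2→T2; Q3→T3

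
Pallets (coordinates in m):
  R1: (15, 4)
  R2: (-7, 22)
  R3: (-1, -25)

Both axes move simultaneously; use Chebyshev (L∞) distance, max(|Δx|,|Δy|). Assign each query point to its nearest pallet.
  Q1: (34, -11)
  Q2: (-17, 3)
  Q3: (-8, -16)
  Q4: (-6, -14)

Q1 at (34, -11):
  R1: max(|-19|, |15|) = 19 m
  R2: max(|-41|, |33|) = 41 m
  R3: max(|-35|, |-14|) = 35 m
  → nearest: R1 (19 m)
Q2 at (-17, 3):
  R1: max(|32|, |1|) = 32 m
  R2: max(|10|, |19|) = 19 m
  R3: max(|16|, |-28|) = 28 m
  → nearest: R2 (19 m)
Q3 at (-8, -16):
  R1: max(|23|, |20|) = 23 m
  R2: max(|1|, |38|) = 38 m
  R3: max(|7|, |-9|) = 9 m
  → nearest: R3 (9 m)
Q4 at (-6, -14):
  R1: max(|21|, |18|) = 21 m
  R2: max(|-1|, |36|) = 36 m
  R3: max(|5|, |-11|) = 11 m
  → nearest: R3 (11 m)

Q1→R1; Q2→R2; Q3→R3; Q4→R3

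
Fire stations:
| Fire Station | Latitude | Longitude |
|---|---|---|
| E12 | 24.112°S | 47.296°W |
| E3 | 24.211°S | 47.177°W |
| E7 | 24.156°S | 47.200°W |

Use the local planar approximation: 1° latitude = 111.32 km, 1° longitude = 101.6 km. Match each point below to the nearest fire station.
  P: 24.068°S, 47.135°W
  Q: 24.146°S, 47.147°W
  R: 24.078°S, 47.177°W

P→E7; Q→E7; R→E7

P at 24.068°S, 47.135°W:
  E12: 17.075 km
  E3: 16.481 km
  E7: 11.814 km
  → nearest: E7 (11.814 km)
Q at 24.146°S, 47.147°W:
  E12: 15.604 km
  E3: 7.852 km
  E7: 5.499 km
  → nearest: E7 (5.499 km)
R at 24.078°S, 47.177°W:
  E12: 12.669 km
  E3: 14.806 km
  E7: 8.992 km
  → nearest: E7 (8.992 km)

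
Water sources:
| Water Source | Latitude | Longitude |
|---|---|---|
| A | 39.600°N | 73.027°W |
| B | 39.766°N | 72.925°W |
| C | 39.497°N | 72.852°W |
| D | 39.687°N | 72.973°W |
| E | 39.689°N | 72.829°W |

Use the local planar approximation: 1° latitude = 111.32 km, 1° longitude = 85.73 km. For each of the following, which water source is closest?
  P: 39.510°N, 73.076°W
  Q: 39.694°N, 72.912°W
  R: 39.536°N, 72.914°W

P at 39.510°N, 73.076°W:
  A: 10.864 km
  B: 31.300 km
  C: 19.258 km
  D: 21.592 km
  E: 29.077 km
  → nearest: A (10.864 km)
Q at 39.694°N, 72.912°W:
  A: 14.377 km
  B: 8.092 km
  C: 22.525 km
  D: 5.287 km
  E: 7.137 km
  → nearest: D (5.287 km)
R at 39.536°N, 72.914°W:
  A: 12.025 km
  B: 25.621 km
  C: 6.863 km
  D: 17.554 km
  E: 18.525 km
  → nearest: C (6.863 km)

P→A; Q→D; R→C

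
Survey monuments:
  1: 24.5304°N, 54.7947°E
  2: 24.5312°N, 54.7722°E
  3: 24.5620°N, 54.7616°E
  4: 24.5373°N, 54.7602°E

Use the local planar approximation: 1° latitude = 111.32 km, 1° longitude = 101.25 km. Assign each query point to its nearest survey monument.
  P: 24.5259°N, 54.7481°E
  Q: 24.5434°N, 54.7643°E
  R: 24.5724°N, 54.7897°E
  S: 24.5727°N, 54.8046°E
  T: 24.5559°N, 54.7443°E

P at 24.5259°N, 54.7481°E:
  1: √((0.0045·111.32)² + (0.0466·101.25)²) = √(0.250941 + 22.261883) = 4.7448 km
  2: √((0.0053·111.32)² + (0.0241·101.25)²) = √(0.348095 + 5.954210) = 2.5104 km
  3: √((0.0361·111.32)² + (0.0135·101.25)²) = √(16.149564 + 1.868347) = 4.2448 km
  4: √((0.0114·111.32)² + (0.0121·101.25)²) = √(1.610483 + 1.500931) = 1.7639 km
  → nearest: 4 (1.7639 km)
Q at 24.5434°N, 54.7643°E:
  1: √((-0.0130·111.32)² + (0.0304·101.25)²) = √(2.094272 + 9.474084) = 3.4012 km
  2: √((-0.0122·111.32)² + (0.0079·101.25)²) = √(1.844446 + 0.639800) = 1.5761 km
  3: √((0.0186·111.32)² + (-0.0027·101.25)²) = √(4.287186 + 0.074734) = 2.0885 km
  4: √((-0.0061·111.32)² + (-0.0041·101.25)²) = √(0.461112 + 0.172329) = 0.7959 km
  → nearest: 4 (0.7959 km)
R at 24.5724°N, 54.7897°E:
  1: √((-0.0420·111.32)² + (0.0050·101.25)²) = √(21.859739 + 0.256289) = 4.7028 km
  2: √((-0.0412·111.32)² + (-0.0175·101.25)²) = √(21.034918 + 3.139541) = 4.9168 km
  3: √((-0.0104·111.32)² + (-0.0281·101.25)²) = √(1.340334 + 8.094736) = 3.0717 km
  4: √((-0.0351·111.32)² + (-0.0295·101.25)²) = √(15.267243 + 8.921422) = 4.9182 km
  → nearest: 3 (3.0717 km)
S at 24.5727°N, 54.8046°E:
  1: √((-0.0423·111.32)² + (-0.0099·101.25)²) = √(22.173136 + 1.004756) = 4.8143 km
  2: √((-0.0415·111.32)² + (-0.0324·101.25)²) = √(21.342367 + 10.761680) = 5.6660 km
  3: √((-0.0107·111.32)² + (-0.0430·101.25)²) = √(1.418776 + 18.955139) = 4.5137 km
  4: √((-0.0354·111.32)² + (-0.0444·101.25)²) = √(15.529337 + 20.209520) = 5.9782 km
  → nearest: 3 (4.5137 km)
T at 24.5559°N, 54.7443°E:
  1: √((-0.0255·111.32)² + (0.0504·101.25)²) = √(8.057991 + 26.040609) = 5.8394 km
  2: √((-0.0247·111.32)² + (0.0279·101.25)²) = √(7.560322 + 7.979919) = 3.9421 km
  3: √((0.0061·111.32)² + (0.0173·101.25)²) = √(0.461112 + 3.068190) = 1.8786 km
  4: √((-0.0186·111.32)² + (0.0159·101.25)²) = √(4.287186 + 2.591698) = 2.6228 km
  → nearest: 3 (1.8786 km)

P→4; Q→4; R→3; S→3; T→3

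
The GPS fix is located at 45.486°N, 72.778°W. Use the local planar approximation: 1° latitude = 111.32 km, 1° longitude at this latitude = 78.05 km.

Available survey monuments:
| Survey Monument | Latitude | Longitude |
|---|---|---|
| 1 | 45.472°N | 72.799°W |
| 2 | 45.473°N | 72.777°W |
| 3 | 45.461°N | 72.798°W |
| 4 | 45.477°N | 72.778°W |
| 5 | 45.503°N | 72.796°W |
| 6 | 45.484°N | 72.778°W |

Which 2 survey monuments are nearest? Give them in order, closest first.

6, 4

Distances from 45.486°N, 72.778°W:
1: √((-0.014·111.32)² + (-0.021·78.05)²) = √(2.42886 + 2.68648) = 2.262 km
2: √((-0.013·111.32)² + (0.001·78.05)²) = √(2.09427 + 0.00609) = 1.449 km
3: √((-0.025·111.32)² + (-0.020·78.05)²) = √(7.74509 + 2.43672) = 3.191 km
4: √((-0.009·111.32)² + (0.000·78.05)²) = √(1.00376 + 0.00000) = 1.002 km
5: √((0.017·111.32)² + (-0.018·78.05)²) = √(3.58133 + 1.97374) = 2.357 km
6: √((-0.002·111.32)² + (0.000·78.05)²) = √(0.04957 + 0.00000) = 0.223 km
Sorted: 6 (0.223 km) < 4 (1.002 km) < 2 (1.449 km) < 1 (2.262 km) < …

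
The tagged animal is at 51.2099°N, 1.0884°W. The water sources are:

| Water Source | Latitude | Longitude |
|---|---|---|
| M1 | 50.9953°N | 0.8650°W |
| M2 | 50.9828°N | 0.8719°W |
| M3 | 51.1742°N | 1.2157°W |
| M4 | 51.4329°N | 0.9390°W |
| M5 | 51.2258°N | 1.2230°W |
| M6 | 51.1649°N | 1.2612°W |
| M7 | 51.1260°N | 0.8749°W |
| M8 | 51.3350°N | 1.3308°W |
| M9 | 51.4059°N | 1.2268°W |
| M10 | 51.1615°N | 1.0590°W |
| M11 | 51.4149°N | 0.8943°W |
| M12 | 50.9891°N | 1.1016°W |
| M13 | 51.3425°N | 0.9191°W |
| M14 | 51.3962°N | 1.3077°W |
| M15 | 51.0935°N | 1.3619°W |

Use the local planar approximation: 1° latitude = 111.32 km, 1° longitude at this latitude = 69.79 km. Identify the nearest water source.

M10

Distances from 51.2099°N, 1.0884°W:
M1: 28.5268 km
M2: 29.4519 km
M3: 9.7326 km
M4: 26.9251 km
M5: 9.5590 km
M6: 13.0587 km
M7: 17.5854 km
M8: 21.9118 km
M9: 23.8611 km
M10: 5.7654 km
M11: 26.5383 km
M12: 24.5967 km
M13: 18.9075 km
M14: 25.7749 km
M15: 23.0702 km
Minimum: M10 at 5.7654 km.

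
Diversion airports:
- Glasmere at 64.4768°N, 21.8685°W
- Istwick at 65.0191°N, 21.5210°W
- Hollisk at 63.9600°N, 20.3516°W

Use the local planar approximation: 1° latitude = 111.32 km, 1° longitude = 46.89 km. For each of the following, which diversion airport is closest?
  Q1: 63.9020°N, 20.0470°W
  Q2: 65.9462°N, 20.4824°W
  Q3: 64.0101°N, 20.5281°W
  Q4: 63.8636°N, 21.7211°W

Q1 at 63.9020°N, 20.0470°W:
  Glasmere: 106.7202 km
  Istwick: 142.2720 km
  Hollisk: 15.6743 km
  → nearest: Hollisk (15.6743 km)
Q2 at 65.9462°N, 20.4824°W:
  Glasmere: 176.0130 km
  Istwick: 114.1180 km
  Hollisk: 221.1888 km
  → nearest: Istwick (114.1180 km)
Q3 at 64.0101°N, 20.5281°W:
  Glasmere: 81.5439 km
  Istwick: 121.5885 km
  Hollisk: 9.9799 km
  → nearest: Hollisk (9.9799 km)
Q4 at 63.8636°N, 21.7211°W:
  Glasmere: 68.6104 km
  Istwick: 128.9720 km
  Hollisk: 65.1063 km
  → nearest: Hollisk (65.1063 km)

Q1→Hollisk; Q2→Istwick; Q3→Hollisk; Q4→Hollisk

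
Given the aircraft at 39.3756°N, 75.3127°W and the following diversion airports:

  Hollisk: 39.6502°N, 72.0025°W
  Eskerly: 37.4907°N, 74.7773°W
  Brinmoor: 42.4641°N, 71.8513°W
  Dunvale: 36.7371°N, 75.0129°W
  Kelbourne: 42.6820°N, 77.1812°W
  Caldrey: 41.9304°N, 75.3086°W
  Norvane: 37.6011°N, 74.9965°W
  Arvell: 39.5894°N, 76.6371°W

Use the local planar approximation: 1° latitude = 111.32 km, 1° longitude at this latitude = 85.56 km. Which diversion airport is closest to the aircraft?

Distances from 39.3756°N, 75.3127°W:
Hollisk: √((0.2746·111.32)² + (3.3102·85.56)²) = √(934.431480 + 80213.971706) = 284.8656 km
Eskerly: √((-1.8849·111.32)² + (0.5354·85.56)²) = √(44027.398465 + 2098.448356) = 214.7693 km
Brinmoor: √((3.0885·111.32)² + (3.4614·85.56)²) = √(118206.567572 + 87709.196098) = 453.7794 km
Dunvale: √((-2.6385·111.32)² + (0.2998·85.56)²) = √(86270.157786 + 657.968055) = 294.8358 km
Kelbourne: √((3.3064·111.32)² + (-1.8685·85.56)²) = √(135474.382413 + 25558.052398) = 401.2885 km
Caldrey: √((2.5548·111.32)² + (0.0041·85.56)²) = √(80883.551117 + 0.123058) = 284.4006 km
Norvane: √((-1.7745·111.32)² + (0.3162·85.56)²) = √(39021.000694 + 731.922812) = 199.3814 km
Arvell: √((0.2138·111.32)² + (-1.3244·85.56)²) = √(566.450282 + 12840.439708) = 115.7881 km
Minimum: Arvell at 115.7881 km.

Arvell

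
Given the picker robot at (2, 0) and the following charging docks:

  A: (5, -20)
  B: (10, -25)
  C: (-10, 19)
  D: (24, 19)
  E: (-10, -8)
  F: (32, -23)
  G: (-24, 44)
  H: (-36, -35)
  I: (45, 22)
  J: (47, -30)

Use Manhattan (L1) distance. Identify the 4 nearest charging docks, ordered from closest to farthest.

E, A, C, B

Distances from (2, 0):
A: |3| + |-20| = 3 + 20 = 23
B: |8| + |-25| = 8 + 25 = 33
C: |-12| + |19| = 12 + 19 = 31
D: |22| + |19| = 22 + 19 = 41
E: |-12| + |-8| = 12 + 8 = 20
F: |30| + |-23| = 30 + 23 = 53
G: |-26| + |44| = 26 + 44 = 70
H: |-38| + |-35| = 38 + 35 = 73
I: |43| + |22| = 43 + 22 = 65
J: |45| + |-30| = 45 + 30 = 75
Sorted: E (20) < A (23) < C (31) < B (33) < D (41) < F (53) < …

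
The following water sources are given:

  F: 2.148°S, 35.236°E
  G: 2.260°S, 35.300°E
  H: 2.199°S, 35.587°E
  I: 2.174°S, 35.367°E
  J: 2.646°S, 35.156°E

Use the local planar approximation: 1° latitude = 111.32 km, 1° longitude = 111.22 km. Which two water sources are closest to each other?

G and I

Pairwise distances:
F–G: 14.357 km
F–H: 39.449 km
F–I: 14.855 km
F–J: 56.147 km
G–H: 32.634 km
G–I: 12.132 km
G–J: 45.857 km
H–I: 24.626 km
H–J: 69.093 km
I–J: 57.546 km
Closest pair: G–I at 12.132 km.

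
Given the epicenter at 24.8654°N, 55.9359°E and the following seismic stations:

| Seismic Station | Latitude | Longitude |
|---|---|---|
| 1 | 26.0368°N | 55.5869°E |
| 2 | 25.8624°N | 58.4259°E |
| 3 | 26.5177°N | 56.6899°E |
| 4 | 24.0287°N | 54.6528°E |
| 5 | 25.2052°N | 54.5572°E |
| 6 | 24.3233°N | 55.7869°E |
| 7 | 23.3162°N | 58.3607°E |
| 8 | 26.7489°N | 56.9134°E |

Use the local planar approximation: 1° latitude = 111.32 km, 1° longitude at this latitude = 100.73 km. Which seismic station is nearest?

Distances from 24.8654°N, 55.9359°E:
1: 135.0558 km
2: 274.2762 km
3: 198.9980 km
4: 159.3111 km
5: 143.9358 km
6: 62.1850 km
7: 298.9975 km
8: 231.6400 km
Minimum: 6 at 62.1850 km.

6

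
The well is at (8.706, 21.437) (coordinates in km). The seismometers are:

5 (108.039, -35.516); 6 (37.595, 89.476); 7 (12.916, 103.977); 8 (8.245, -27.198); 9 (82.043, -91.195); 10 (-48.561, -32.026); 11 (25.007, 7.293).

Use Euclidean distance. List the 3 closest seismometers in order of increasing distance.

Distances from (8.706, 21.437):
5: √((99.333)² + (-56.953)²) = √(9867.04489 + 3243.64421) = 114.502 km
6: √((28.889)² + (68.039)²) = √(834.57432 + 4629.30552) = 73.918 km
7: √((4.210)² + (82.540)²) = √(17.72410 + 6812.85160) = 82.647 km
8: √((-0.461)² + (-48.635)²) = √(0.21252 + 2365.36323) = 48.637 km
9: √((73.337)² + (-112.632)²) = √(5378.31557 + 12685.96742) = 134.403 km
10: √((-57.267)² + (-53.463)²) = √(3279.50929 + 2858.29237) = 78.344 km
11: √((16.301)² + (-14.144)²) = √(265.72260 + 200.05274) = 21.582 km
Sorted: 11 (21.582 km) < 8 (48.637 km) < 6 (73.918 km) < 10 (78.344 km) < 7 (82.647 km) < …

11, 8, 6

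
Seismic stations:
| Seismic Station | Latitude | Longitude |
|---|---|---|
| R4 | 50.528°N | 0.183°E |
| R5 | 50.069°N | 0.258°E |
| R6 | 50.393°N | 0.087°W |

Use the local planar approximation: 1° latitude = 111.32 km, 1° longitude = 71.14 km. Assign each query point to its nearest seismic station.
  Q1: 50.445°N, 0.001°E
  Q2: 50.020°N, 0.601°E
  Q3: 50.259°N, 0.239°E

Q1→R6; Q2→R5; Q3→R5

Q1 at 50.445°N, 0.001°E:
  R4: 15.906 km
  R5: 45.675 km
  R6: 8.526 km
  → nearest: R6 (8.526 km)
Q2 at 50.020°N, 0.601°E:
  R4: 63.892 km
  R5: 25.003 km
  R6: 64.185 km
  → nearest: R5 (25.003 km)
Q3 at 50.259°N, 0.239°E:
  R4: 30.209 km
  R5: 21.194 km
  R6: 27.575 km
  → nearest: R5 (21.194 km)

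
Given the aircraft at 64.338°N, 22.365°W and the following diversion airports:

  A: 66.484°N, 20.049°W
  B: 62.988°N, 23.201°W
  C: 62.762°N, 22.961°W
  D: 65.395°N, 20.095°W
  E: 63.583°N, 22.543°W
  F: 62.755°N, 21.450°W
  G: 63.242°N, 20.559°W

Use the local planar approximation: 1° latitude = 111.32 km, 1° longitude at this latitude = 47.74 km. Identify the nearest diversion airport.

Distances from 64.338°N, 22.365°W:
A: 263.239 km
B: 155.491 km
C: 177.733 km
D: 159.966 km
E: 84.475 km
F: 181.553 km
G: 149.396 km
Minimum: E at 84.475 km.

E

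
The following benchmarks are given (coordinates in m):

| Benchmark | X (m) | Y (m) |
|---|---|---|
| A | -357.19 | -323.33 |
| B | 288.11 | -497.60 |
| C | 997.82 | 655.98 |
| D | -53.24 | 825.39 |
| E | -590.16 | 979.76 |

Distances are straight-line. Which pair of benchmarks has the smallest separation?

Pairwise distances:
A–B: 668.42 m
A–C: 1671.86 m
A–D: 1188.25 m
A–E: 1323.75 m
B–C: 1354.41 m
B–D: 1366.32 m
B–E: 1718.71 m
C–D: 1064.63 m
C–E: 1620.65 m
D–E: 558.67 m
Closest pair: D–E at 558.67 m.

D and E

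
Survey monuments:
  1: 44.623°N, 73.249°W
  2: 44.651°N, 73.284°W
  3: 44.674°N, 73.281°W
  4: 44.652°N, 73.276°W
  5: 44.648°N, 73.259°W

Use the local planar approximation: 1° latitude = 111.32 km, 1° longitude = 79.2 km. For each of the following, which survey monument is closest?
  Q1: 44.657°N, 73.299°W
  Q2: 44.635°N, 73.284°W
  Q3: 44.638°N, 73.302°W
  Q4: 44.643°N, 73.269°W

Q1→2; Q2→2; Q3→2; Q4→5

Q1 at 44.657°N, 73.299°W:
  1: 5.478 km
  2: 1.363 km
  3: 2.369 km
  4: 1.905 km
  5: 3.323 km
  → nearest: 2 (1.363 km)
Q2 at 44.635°N, 73.284°W:
  1: 3.077 km
  2: 1.781 km
  3: 4.348 km
  4: 1.996 km
  5: 2.452 km
  → nearest: 2 (1.781 km)
Q3 at 44.638°N, 73.302°W:
  1: 4.518 km
  2: 2.031 km
  3: 4.339 km
  4: 2.582 km
  5: 3.583 km
  → nearest: 2 (2.031 km)
Q4 at 44.643°N, 73.269°W:
  1: 2.732 km
  2: 1.485 km
  3: 3.579 km
  4: 1.145 km
  5: 0.968 km
  → nearest: 5 (0.968 km)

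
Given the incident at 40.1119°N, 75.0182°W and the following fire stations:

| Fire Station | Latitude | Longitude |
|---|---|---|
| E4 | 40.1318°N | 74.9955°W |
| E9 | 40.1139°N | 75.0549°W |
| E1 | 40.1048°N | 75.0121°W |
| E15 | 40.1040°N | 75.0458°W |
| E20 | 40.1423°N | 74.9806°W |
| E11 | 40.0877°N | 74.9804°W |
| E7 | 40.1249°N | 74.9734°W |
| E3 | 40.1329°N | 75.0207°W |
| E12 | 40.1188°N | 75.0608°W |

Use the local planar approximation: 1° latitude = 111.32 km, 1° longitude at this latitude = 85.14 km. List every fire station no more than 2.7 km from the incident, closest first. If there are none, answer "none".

E1, E3, E15

Distances from 40.1119°N, 75.0182°W:
E4: √((0.0199·111.32)² + (0.0227·85.14)²) = √(4.907412 + 3.735244) = 2.9398 km
E9: √((0.0020·111.32)² + (-0.0367·85.14)²) = √(0.049569 + 9.763363) = 3.1326 km
E1: √((-0.0071·111.32)² + (0.0061·85.14)²) = √(0.624688 + 0.269729) = 0.9457 km
E15: √((-0.0079·111.32)² + (-0.0276·85.14)²) = √(0.773394 + 5.521861) = 2.5090 km
E20: √((0.0304·111.32)² + (0.0376·85.14)²) = √(11.452322 + 10.248091) = 4.6584 km
E11: √((-0.0242·111.32)² + (0.0378·85.14)²) = √(7.257334 + 10.357403) = 4.1970 km
E7: √((0.0130·111.32)² + (0.0448·85.14)²) = √(2.094272 + 14.548671) = 4.0796 km
E3: √((0.0210·111.32)² + (-0.0025·85.14)²) = √(5.464935 + 0.045305) = 2.3474 km
E12: √((0.0069·111.32)² + (-0.0426·85.14)²) = √(0.589990 + 13.154868) = 3.7074 km
Threshold 2.7 km: E1 (0.9457 km), E3 (2.3474 km), E15 (2.5090 km) are within range.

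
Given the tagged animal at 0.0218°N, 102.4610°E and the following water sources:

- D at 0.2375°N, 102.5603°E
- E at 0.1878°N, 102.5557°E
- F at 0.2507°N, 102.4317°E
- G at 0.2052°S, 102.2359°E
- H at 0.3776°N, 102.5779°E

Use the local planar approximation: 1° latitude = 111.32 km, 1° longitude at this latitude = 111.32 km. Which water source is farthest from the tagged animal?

Distances from 0.0218°N, 102.4610°E:
D: 26.4340 km
E: 21.2747 km
F: 25.6891 km
G: 35.5874 km
H: 41.6907 km
Maximum: H at 41.6907 km.

H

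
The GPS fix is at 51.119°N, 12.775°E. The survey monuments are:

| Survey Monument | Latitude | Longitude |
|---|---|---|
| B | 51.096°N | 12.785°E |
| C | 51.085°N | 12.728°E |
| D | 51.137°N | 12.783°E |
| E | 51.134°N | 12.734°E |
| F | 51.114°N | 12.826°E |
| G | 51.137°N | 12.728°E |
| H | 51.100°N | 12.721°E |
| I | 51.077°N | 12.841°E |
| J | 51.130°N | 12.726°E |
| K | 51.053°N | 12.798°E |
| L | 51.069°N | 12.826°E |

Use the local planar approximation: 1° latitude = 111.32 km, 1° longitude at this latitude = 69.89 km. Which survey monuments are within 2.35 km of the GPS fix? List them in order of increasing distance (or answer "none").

D

Distances from 51.119°N, 12.775°E:
B: √((-0.023·111.32)² + (0.010·69.89)²) = √(6.55544 + 0.48846) = 2.654 km
C: √((-0.034·111.32)² + (-0.047·69.89)²) = √(14.32532 + 10.79011) = 5.012 km
D: √((0.018·111.32)² + (0.008·69.89)²) = √(4.01505 + 0.31262) = 2.080 km
E: √((0.015·111.32)² + (-0.041·69.89)²) = √(2.78823 + 8.21103) = 3.317 km
F: √((-0.005·111.32)² + (0.051·69.89)²) = √(0.30980 + 12.70488) = 3.608 km
G: √((0.018·111.32)² + (-0.047·69.89)²) = √(4.01505 + 10.79011) = 3.848 km
H: √((-0.019·111.32)² + (-0.054·69.89)²) = √(4.47356 + 14.24353) = 4.326 km
I: √((-0.042·111.32)² + (0.066·69.89)²) = √(21.85974 + 21.27737) = 6.568 km
J: √((0.011·111.32)² + (-0.049·69.89)²) = √(1.49945 + 11.72795) = 3.637 km
K: √((-0.066·111.32)² + (0.023·69.89)²) = √(53.98017 + 2.58396) = 7.521 km
L: √((-0.050·111.32)² + (0.051·69.89)²) = √(30.98036 + 12.70488) = 6.609 km
Threshold 2.35 km: D (2.080 km) is within range.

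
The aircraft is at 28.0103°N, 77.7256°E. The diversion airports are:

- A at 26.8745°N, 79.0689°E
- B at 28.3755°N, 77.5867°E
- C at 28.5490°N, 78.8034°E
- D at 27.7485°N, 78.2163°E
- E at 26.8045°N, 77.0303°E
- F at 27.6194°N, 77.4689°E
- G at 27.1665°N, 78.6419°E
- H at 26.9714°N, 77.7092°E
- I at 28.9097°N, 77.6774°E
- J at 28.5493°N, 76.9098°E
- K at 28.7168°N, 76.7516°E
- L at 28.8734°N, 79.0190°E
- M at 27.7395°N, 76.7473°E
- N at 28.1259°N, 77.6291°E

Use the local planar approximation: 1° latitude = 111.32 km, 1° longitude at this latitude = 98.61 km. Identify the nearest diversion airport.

N

Distances from 28.0103°N, 77.7256°E:
A: √((-1.1358·111.32)² + (1.3433·98.61)²) = √(15986.379705 + 17546.396828) = 183.1196 km
B: √((0.3652·111.32)² + (-0.1389·98.61)²) = √(1652.752920 + 187.605864) = 42.8994 km
C: √((0.5387·111.32)² + (1.0778·98.61)²) = √(3596.171099 + 11295.833340) = 122.0328 km
D: √((-0.2618·111.32)² + (0.4907·98.61)²) = √(849.348022 + 2341.391479) = 56.4866 km
E: √((-1.2058·111.32)² + (-0.6953·98.61)²) = √(18017.600550 + 4700.958057) = 150.7268 km
F: √((-0.3909·111.32)² + (-0.2567·98.61)²) = √(1893.554181 + 640.757436) = 50.3419 km
G: √((-0.8438·111.32)² + (0.9163·98.61)²) = √(8823.186057 + 8164.268720) = 130.3359 km
H: √((-1.0389·111.32)² + (-0.0164·98.61)²) = √(13375.002993 + 2.615349) = 115.6617 km
I: √((0.8994·111.32)² + (-0.0482·98.61)²) = √(10024.256291 + 22.591028) = 100.2340 km
J: √((0.5390·111.32)² + (-0.8158·98.61)²) = √(3600.177602 + 6471.565030) = 100.3581 km
K: √((0.7065·111.32)² + (-0.9740·98.61)²) = √(6185.441840 + 9224.861009) = 124.1382 km
L: √((0.8631·111.32)² + (1.2934·98.61)²) = √(9231.422511 + 16267.006149) = 159.6823 km
M: √((-0.2708·111.32)² + (-0.9783·98.61)²) = √(908.748517 + 9306.492349) = 101.0705 km
N: √((0.1156·111.32)² + (-0.0965·98.61)²) = √(165.600660 + 90.551687) = 16.0048 km
Minimum: N at 16.0048 km.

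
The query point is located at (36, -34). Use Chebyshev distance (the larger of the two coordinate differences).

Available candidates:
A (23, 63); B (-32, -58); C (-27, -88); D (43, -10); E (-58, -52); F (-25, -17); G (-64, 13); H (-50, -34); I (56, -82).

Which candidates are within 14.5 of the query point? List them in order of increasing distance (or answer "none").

Distances from (36, -34):
A: max(|-13|, |97|) = 97
B: max(|-68|, |-24|) = 68
C: max(|-63|, |-54|) = 63
D: max(|7|, |24|) = 24
E: max(|-94|, |-18|) = 94
F: max(|-61|, |17|) = 61
G: max(|-100|, |47|) = 100
H: max(|-86|, |0|) = 86
I: max(|20|, |-48|) = 48
Threshold 14.5: none within range.

none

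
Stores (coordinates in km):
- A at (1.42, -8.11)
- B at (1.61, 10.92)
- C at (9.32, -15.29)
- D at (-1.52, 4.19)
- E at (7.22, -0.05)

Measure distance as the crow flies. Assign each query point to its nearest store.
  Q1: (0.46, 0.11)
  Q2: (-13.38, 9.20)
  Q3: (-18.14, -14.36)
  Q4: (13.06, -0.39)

Q1 at (0.46, 0.11):
  A: 8.28 km
  B: 10.87 km
  C: 17.77 km
  D: 4.54 km
  E: 6.76 km
  → nearest: D (4.54 km)
Q2 at (-13.38, 9.20):
  A: 22.77 km
  B: 15.09 km
  C: 33.39 km
  D: 12.87 km
  E: 22.58 km
  → nearest: D (12.87 km)
Q3 at (-18.14, -14.36):
  A: 20.53 km
  B: 32.08 km
  C: 27.48 km
  D: 24.91 km
  E: 29.12 km
  → nearest: A (20.53 km)
Q4 at (13.06, -0.39):
  A: 13.97 km
  B: 16.09 km
  C: 15.36 km
  D: 15.28 km
  E: 5.85 km
  → nearest: E (5.85 km)

Q1→D; Q2→D; Q3→A; Q4→E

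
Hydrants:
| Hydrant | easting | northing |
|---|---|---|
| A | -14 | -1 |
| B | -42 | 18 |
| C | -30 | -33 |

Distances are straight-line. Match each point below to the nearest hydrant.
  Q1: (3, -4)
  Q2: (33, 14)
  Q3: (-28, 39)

Q1→A; Q2→A; Q3→B

Q1 at (3, -4):
  A: √((-17)² + (3)²) = √(289.000 + 9.000) = 17.3
  B: √((-45)² + (22)²) = √(2025.000 + 484.000) = 50.1
  C: √((-33)² + (-29)²) = √(1089.000 + 841.000) = 43.9
  → nearest: A (17.3)
Q2 at (33, 14):
  A: √((-47)² + (-15)²) = √(2209.000 + 225.000) = 49.3
  B: √((-75)² + (4)²) = √(5625.000 + 16.000) = 75.1
  C: √((-63)² + (-47)²) = √(3969.000 + 2209.000) = 78.6
  → nearest: A (49.3)
Q3 at (-28, 39):
  A: √((14)² + (-40)²) = √(196.000 + 1600.000) = 42.4
  B: √((-14)² + (-21)²) = √(196.000 + 441.000) = 25.2
  C: √((-2)² + (-72)²) = √(4.000 + 5184.000) = 72.0
  → nearest: B (25.2)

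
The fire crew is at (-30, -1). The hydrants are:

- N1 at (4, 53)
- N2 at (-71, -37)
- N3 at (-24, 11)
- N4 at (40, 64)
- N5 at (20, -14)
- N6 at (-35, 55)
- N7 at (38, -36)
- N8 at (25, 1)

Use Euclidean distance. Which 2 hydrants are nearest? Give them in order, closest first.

Distances from (-30, -1):
N1: √((34)² + (54)²) = √(1156.000 + 2916.000) = 63.8
N2: √((-41)² + (-36)²) = √(1681.000 + 1296.000) = 54.6
N3: √((6)² + (12)²) = √(36.000 + 144.000) = 13.4
N4: √((70)² + (65)²) = √(4900.000 + 4225.000) = 95.5
N5: √((50)² + (-13)²) = √(2500.000 + 169.000) = 51.7
N6: √((-5)² + (56)²) = √(25.000 + 3136.000) = 56.2
N7: √((68)² + (-35)²) = √(4624.000 + 1225.000) = 76.5
N8: √((55)² + (2)²) = √(3025.000 + 4.000) = 55.0
Sorted: N3 (13.4) < N5 (51.7) < N2 (54.6) < N8 (55.0) < …

N3, N5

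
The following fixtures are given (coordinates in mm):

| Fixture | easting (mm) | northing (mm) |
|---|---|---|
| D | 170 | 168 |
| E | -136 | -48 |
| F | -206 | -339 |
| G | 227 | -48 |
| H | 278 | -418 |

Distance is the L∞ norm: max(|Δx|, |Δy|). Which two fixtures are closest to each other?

Pairwise distances:
D–G: max(|57|, |-216|) = 216 mm
E–F: max(|-70|, |-291|) = 291 mm
D–E: max(|-306|, |-216|) = 306 mm
E–G: max(|363|, |0|) = 363 mm
G–H: max(|51|, |-370|) = 370 mm
E–H: max(|414|, |-370|) = 414 mm
F–G: max(|433|, |291|) = 433 mm
F–H: max(|484|, |-79|) = 484 mm
D–F: max(|-376|, |-507|) = 507 mm
D–H: max(|108|, |-586|) = 586 mm
Closest pair: D–G at 216 mm.

D and G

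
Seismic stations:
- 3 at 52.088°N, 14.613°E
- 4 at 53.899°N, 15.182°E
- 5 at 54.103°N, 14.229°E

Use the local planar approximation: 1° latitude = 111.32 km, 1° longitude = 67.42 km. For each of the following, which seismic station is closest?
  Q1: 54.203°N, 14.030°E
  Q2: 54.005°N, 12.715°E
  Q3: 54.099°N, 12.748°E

Q1 at 54.203°N, 14.030°E:
  3: √((-2.115·111.32)² + (0.583·67.42)²) = √(55432.84119 + 1544.95063) = 238.700 km
  4: √((-0.304·111.32)² + (1.152·67.42)²) = √(1145.23223 + 6032.29337) = 84.720 km
  5: √((-0.100·111.32)² + (0.199·67.42)²) = √(123.92142 + 180.00462) = 17.433 km
  → nearest: 5 (17.433 km)
Q2 at 54.005°N, 12.715°E:
  3: √((-1.917·111.32)² + (1.898·67.42)²) = √(45539.74779 + 16374.57032) = 248.826 km
  4: √((-0.106·111.32)² + (2.467·67.42)²) = √(139.23811 + 27664.05220) = 166.743 km
  5: √((0.098·111.32)² + (1.514·67.42)²) = √(119.01414 + 10419.07698) = 102.655 km
  → nearest: 5 (102.655 km)
Q3 at 54.099°N, 12.748°E:
  3: √((-2.011·111.32)² + (1.865·67.42)²) = √(50115.32331 + 15810.12009) = 256.760 km
  4: √((-0.200·111.32)² + (2.434·67.42)²) = √(495.68570 + 26928.90190) = 165.604 km
  5: √((0.004·111.32)² + (1.481·67.42)²) = √(0.19827 + 9969.82679) = 99.850 km
  → nearest: 5 (99.850 km)

Q1→5; Q2→5; Q3→5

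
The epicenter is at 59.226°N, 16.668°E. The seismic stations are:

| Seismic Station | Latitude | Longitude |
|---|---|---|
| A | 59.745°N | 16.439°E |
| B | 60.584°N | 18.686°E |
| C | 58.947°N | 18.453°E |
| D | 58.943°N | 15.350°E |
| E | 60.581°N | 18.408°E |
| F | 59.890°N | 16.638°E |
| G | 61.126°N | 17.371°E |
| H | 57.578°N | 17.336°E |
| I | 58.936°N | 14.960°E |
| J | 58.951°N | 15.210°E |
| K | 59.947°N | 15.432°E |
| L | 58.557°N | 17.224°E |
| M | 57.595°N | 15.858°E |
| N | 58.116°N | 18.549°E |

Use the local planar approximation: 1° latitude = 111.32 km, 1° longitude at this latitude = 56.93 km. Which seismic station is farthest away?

Distances from 59.226°N, 16.668°E:
A: √((0.519·111.32)² + (-0.229·56.93)²) = √(3337.95987 + 169.96259) = 59.228 km
B: √((1.358·111.32)² + (2.018·56.93)²) = √(22853.14290 + 13198.50348) = 189.873 km
C: √((-0.279·111.32)² + (1.785·56.93)²) = √(964.61676 + 10326.63456) = 106.260 km
D: √((-0.283·111.32)² + (-1.318·56.93)²) = √(992.47429 + 5630.06214) = 81.379 km
E: √((1.355·111.32)² + (1.740·56.93)²) = √(22752.28325 + 9812.52699) = 180.457 km
F: √((0.664·111.32)² + (-0.030·56.93)²) = √(5463.64602 + 2.91692) = 73.936 km
G: √((1.900·111.32)² + (0.703·56.93)²) = √(44735.63406 + 1601.74367) = 215.261 km
H: √((-1.648·111.32)² + (0.668·56.93)²) = √(33655.86911 + 1446.22309) = 187.356 km
I: √((-0.290·111.32)² + (-1.708·56.93)²) = √(1042.17918 + 9454.92526) = 102.455 km
J: √((-0.275·111.32)² + (-1.458·56.93)²) = √(937.15577 + 6889.65406) = 88.469 km
K: √((0.721·111.32)² + (-1.236·56.93)²) = √(6441.94370 + 4951.30078) = 106.739 km
L: √((-0.669·111.32)² + (0.556·56.93)²) = √(5546.23964 + 1001.91747) = 80.921 km
M: √((-1.631·111.32)² + (-0.810·56.93)²) = √(32965.09392 + 2126.43644) = 187.327 km
N: √((-1.110·111.32)² + (1.881·56.93)²) = √(15268.35865 + 11467.26790) = 163.510 km
Maximum: G at 215.261 km.

G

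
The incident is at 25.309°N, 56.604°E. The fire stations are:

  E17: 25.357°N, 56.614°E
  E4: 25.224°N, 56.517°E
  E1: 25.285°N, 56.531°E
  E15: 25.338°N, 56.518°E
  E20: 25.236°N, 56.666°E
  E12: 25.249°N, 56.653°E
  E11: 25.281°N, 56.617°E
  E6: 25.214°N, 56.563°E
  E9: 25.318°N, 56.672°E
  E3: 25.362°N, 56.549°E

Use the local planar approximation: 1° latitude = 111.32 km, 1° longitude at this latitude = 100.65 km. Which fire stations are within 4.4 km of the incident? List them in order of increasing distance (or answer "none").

Distances from 25.309°N, 56.604°E:
E17: 5.437 km
E4: 12.892 km
E1: 7.818 km
E15: 9.238 km
E20: 10.246 km
E12: 8.303 km
E11: 3.380 km
E6: 11.352 km
E9: 6.917 km
E3: 8.090 km
Threshold 4.4 km: E11 (3.380 km) is within range.

E11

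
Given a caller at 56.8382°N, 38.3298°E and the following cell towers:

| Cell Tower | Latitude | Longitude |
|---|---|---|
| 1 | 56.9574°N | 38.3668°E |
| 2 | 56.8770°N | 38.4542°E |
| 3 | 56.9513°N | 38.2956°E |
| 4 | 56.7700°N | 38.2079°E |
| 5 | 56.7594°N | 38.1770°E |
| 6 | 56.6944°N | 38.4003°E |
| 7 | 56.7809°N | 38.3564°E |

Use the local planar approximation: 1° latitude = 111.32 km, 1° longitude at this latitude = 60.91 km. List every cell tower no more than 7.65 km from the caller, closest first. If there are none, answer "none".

Distances from 56.8382°N, 38.3298°E:
1: √((0.1192·111.32)² + (0.0370·60.91)²) = √(176.075490 + 5.079028) = 13.4594 km
2: √((0.0388·111.32)² + (0.1244·60.91)²) = √(18.655627 + 57.414020) = 8.7218 km
3: √((0.1131·111.32)² + (-0.0342·60.91)²) = √(158.515453 + 4.339397) = 12.7615 km
4: √((-0.0682·111.32)² + (-0.1219·60.91)²) = √(57.638828 + 55.129571) = 10.6192 km
5: √((-0.0788·111.32)² + (-0.1528·60.91)²) = √(76.948265 + 86.621142) = 12.7894 km
6: √((-0.1438·111.32)² + (0.0705·60.91)²) = √(256.250173 + 18.439767) = 16.5738 km
7: √((-0.0573·111.32)² + (0.0266·60.91)²) = √(40.686997 + 2.625067) = 6.5812 km
Threshold 7.65 km: 7 (6.5812 km) is within range.

7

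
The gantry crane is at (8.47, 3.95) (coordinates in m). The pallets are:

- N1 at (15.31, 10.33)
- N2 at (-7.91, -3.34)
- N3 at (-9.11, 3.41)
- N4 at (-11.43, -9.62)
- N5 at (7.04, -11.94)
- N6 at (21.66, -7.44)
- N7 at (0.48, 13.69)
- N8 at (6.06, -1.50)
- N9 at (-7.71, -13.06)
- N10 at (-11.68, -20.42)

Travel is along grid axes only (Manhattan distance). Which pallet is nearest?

Distances from (8.47, 3.95):
N1: |6.84| + |6.38| = 6.84 + 6.38 = 13.22 m
N2: |-16.38| + |-7.29| = 16.38 + 7.29 = 23.67 m
N3: |-17.58| + |-0.54| = 17.58 + 0.54 = 18.12 m
N4: |-19.90| + |-13.57| = 19.90 + 13.57 = 33.47 m
N5: |-1.43| + |-15.89| = 1.43 + 15.89 = 17.32 m
N6: |13.19| + |-11.39| = 13.19 + 11.39 = 24.58 m
N7: |-7.99| + |9.74| = 7.99 + 9.74 = 17.73 m
N8: |-2.41| + |-5.45| = 2.41 + 5.45 = 7.86 m
N9: |-16.18| + |-17.01| = 16.18 + 17.01 = 33.19 m
N10: |-20.15| + |-24.37| = 20.15 + 24.37 = 44.52 m
Minimum: N8 at 7.86 m.

N8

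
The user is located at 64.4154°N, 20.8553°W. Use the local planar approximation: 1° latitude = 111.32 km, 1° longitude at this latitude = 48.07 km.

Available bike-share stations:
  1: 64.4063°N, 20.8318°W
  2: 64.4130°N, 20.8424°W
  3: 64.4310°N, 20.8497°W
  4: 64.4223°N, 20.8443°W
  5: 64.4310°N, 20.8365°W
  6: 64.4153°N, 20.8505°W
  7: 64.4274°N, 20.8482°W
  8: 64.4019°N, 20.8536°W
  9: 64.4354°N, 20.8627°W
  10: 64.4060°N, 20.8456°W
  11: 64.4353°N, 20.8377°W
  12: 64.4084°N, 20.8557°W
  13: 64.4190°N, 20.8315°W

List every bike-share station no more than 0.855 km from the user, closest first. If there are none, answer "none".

Distances from 64.4154°N, 20.8553°W:
1: 1.5173 km
2: 0.6752 km
3: 1.7573 km
4: 0.9325 km
5: 1.9577 km
6: 0.2310 km
7: 1.3788 km
8: 1.5050 km
9: 2.2546 km
10: 1.1456 km
11: 2.3713 km
12: 0.7795 km
13: 1.2122 km
Threshold 0.855 km: 6 (0.2310 km), 2 (0.6752 km), 12 (0.7795 km) are within range.

6, 2, 12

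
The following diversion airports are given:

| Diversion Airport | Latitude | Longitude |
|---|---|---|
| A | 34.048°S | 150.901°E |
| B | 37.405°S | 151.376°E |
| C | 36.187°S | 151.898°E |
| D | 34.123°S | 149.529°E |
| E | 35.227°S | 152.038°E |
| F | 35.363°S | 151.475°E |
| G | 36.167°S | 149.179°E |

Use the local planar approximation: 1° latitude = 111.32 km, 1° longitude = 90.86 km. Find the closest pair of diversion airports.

Pairwise distances:
A–B: √((-3.357·111.32)² + (0.475·90.86)²) = √(139652.61678 + 1862.65612) = 376.185 km
A–C: √((-2.139·111.32)² + (0.997·90.86)²) = √(56698.02936 + 8206.08066) = 254.763 km
A–D: √((-0.075·111.32)² + (-1.372·90.86)²) = √(69.70580 + 15540.09565) = 124.939 km
A–E: √((-1.179·111.32)² + (1.137·90.86)²) = √(17225.58601 + 10672.50567) = 167.027 km
A–F: √((-1.315·111.32)² + (0.574·90.86)²) = √(21428.80244 + 2720.00217) = 155.399 km
A–G: √((-2.119·111.32)² + (-1.722·90.86)²) = √(55642.71451 + 24480.01949) = 283.060 km
B–C: √((1.218·111.32)² + (0.522·90.86)²) = √(18384.04066 + 2249.50245) = 143.644 km
B–D: √((3.282·111.32)² + (-1.847·90.86)²) = √(133482.25927 + 28163.02209) = 402.051 km
B–E: √((2.178·111.32)² + (0.662·90.86)²) = √(58784.40763 + 3617.94070) = 249.805 km
B–F: √((2.042·111.32)² + (0.099·90.86)²) = √(51672.30926 + 80.91254) = 227.493 km
B–G: √((1.238·111.32)² + (-2.197·90.86)²) = √(18992.74270 + 39847.91284) = 242.571 km
C–D: √((2.064·111.32)² + (-2.369·90.86)²) = √(52791.71627 + 46331.41738) = 314.838 km
C–E: √((0.960·111.32)² + (0.140·90.86)²) = √(11420.59844 + 161.80858) = 107.622 km
C–F: √((0.824·111.32)² + (-0.423·90.86)²) = √(8413.96728 + 1477.15545) = 99.454 km
C–G: √((0.020·111.32)² + (-2.719·90.86)²) = √(4.95686 + 61032.88230) = 247.058 km
D–E: √((-1.104·111.32)² + (2.509·90.86)²) = √(15103.74143 + 51969.29048) = 258.985 km
D–F: √((-1.240·111.32)² + (1.946·90.86)²) = √(19054.15815 + 31263.03500) = 224.315 km
D–G: √((-2.044·111.32)² + (-0.350·90.86)²) = √(51773.57785 + 1011.30360) = 229.750 km
E–F: √((-0.136·111.32)² + (-0.563·90.86)²) = √(229.20507 + 2616.75013) = 53.347 km
E–G: √((-0.940·111.32)² + (-2.859·90.86)²) = √(10949.69702 + 67479.79828) = 280.053 km
F–G: √((-0.804·111.32)² + (-2.296·90.86)²) = √(8010.47912 + 43520.03464) = 227.003 km
Closest pair: E–F at 53.347 km.

E and F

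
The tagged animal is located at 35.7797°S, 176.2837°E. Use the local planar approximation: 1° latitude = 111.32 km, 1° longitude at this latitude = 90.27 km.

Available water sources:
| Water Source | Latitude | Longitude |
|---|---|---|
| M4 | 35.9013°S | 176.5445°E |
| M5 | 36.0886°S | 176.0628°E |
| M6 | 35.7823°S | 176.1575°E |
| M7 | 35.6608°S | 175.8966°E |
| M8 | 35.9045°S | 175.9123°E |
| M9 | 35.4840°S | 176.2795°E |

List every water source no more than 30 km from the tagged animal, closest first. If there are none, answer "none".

Distances from 35.7797°S, 176.2837°E:
M4: 27.1566 km
M5: 39.7502 km
M6: 11.3958 km
M7: 37.3663 km
M8: 36.2908 km
M9: 32.9195 km
Threshold 30 km: M6 (11.3958 km), M4 (27.1566 km) are within range.

M6, M4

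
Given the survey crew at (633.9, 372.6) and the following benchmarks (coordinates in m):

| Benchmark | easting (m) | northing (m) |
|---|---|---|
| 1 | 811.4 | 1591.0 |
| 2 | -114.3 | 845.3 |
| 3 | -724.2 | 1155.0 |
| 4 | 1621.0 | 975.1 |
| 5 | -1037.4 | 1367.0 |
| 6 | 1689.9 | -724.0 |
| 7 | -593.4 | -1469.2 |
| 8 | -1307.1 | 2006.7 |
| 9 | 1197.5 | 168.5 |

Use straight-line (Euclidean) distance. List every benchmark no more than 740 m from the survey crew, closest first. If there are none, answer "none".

Distances from (633.9, 372.6):
1: √((177.5)² + (1218.4)²) = √(31506.250 + 1484498.560) = 1231.3 m
2: √((-748.2)² + (472.7)²) = √(559803.240 + 223445.290) = 885.0 m
3: √((-1358.1)² + (782.4)²) = √(1844435.610 + 612149.760) = 1567.3 m
4: √((987.1)² + (602.5)²) = √(974366.410 + 363006.250) = 1156.4 m
5: √((-1671.3)² + (994.4)²) = √(2793243.690 + 988831.360) = 1944.8 m
6: √((1056.0)² + (-1096.6)²) = √(1115136.000 + 1202531.560) = 1522.4 m
7: √((-1227.3)² + (-1841.8)²) = √(1506265.290 + 3392227.240) = 2213.3 m
8: √((-1941.0)² + (1634.1)²) = √(3767481.000 + 2670282.810) = 2537.3 m
9: √((563.6)² + (-204.1)²) = √(317644.960 + 41656.810) = 599.4 m
Threshold 740 m: 9 (599.4 m) is within range.

9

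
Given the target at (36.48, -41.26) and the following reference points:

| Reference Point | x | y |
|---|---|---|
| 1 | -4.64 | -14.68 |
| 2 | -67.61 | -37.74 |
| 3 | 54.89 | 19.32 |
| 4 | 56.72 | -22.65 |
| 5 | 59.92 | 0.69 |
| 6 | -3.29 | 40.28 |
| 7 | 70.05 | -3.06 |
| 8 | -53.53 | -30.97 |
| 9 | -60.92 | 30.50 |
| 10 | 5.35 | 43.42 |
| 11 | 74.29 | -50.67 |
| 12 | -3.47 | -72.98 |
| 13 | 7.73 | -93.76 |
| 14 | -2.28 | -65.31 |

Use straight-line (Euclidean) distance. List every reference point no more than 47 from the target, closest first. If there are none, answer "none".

Distances from (36.48, -41.26):
1: √((-41.12)² + (26.58)²) = √(1690.8544 + 706.4964) = 48.96
2: √((-104.09)² + (3.52)²) = √(10834.7281 + 12.3904) = 104.15
3: √((18.41)² + (60.58)²) = √(338.9281 + 3669.9364) = 63.32
4: √((20.24)² + (18.61)²) = √(409.6576 + 346.3321) = 27.50
5: √((23.44)² + (41.95)²) = √(549.4336 + 1759.8025) = 48.05
6: √((-39.77)² + (81.54)²) = √(1581.6529 + 6648.7716) = 90.72
7: √((33.57)² + (38.20)²) = √(1126.9449 + 1459.2400) = 50.85
8: √((-90.01)² + (10.29)²) = √(8101.8001 + 105.8841) = 90.60
9: √((-97.40)² + (71.76)²) = √(9486.7600 + 5149.4976) = 120.98
10: √((-31.13)² + (84.68)²) = √(969.0769 + 7170.7024) = 90.22
11: √((37.81)² + (-9.41)²) = √(1429.5961 + 88.5481) = 38.96
12: √((-39.95)² + (-31.72)²) = √(1596.0025 + 1006.1584) = 51.01
13: √((-28.75)² + (-52.50)²) = √(826.5625 + 2756.2500) = 59.86
14: √((-38.76)² + (-24.05)²) = √(1502.3376 + 578.4025) = 45.62
Threshold 47: 4 (27.50), 11 (38.96), 14 (45.62) are within range.

4, 11, 14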